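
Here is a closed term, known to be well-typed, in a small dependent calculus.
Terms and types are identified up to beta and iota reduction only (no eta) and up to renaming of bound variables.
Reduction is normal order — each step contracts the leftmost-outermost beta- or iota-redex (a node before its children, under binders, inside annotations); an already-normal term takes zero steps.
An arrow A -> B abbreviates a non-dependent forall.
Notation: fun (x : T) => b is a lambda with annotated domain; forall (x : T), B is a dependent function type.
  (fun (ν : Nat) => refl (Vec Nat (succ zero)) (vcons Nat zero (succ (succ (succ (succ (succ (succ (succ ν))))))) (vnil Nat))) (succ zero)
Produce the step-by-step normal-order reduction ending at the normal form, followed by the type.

reduction (normal order):
  (fun (ν : Nat) => refl (Vec Nat (succ zero)) (vcons Nat zero (succ (succ (succ (succ (succ (succ (succ ν))))))) (vnil Nat))) (succ zero)
  ~> refl (Vec Nat (succ zero)) (vcons Nat zero (succ (succ (succ (succ (succ (succ (succ (succ zero)))))))) (vnil Nat))
inferred type:
  Eq (Vec Nat (succ zero)) (vcons Nat zero (succ (succ (succ (succ (succ (succ (succ (succ zero)))))))) (vnil Nat)) (vcons Nat zero (succ (succ (succ (succ (succ (succ (succ (succ zero)))))))) (vnil Nat))


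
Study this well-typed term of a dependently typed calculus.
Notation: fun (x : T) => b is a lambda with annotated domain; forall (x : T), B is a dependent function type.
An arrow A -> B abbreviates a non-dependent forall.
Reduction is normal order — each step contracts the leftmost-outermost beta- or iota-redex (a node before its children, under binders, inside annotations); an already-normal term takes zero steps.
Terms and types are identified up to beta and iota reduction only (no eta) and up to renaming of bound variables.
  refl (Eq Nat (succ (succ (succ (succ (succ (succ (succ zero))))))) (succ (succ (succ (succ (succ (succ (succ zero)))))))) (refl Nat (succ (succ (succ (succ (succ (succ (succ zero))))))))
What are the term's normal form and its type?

resulting normal form:
  refl (Eq Nat (succ (succ (succ (succ (succ (succ (succ zero))))))) (succ (succ (succ (succ (succ (succ (succ zero)))))))) (refl Nat (succ (succ (succ (succ (succ (succ (succ zero))))))))
type:
  Eq (Eq Nat (succ (succ (succ (succ (succ (succ (succ zero))))))) (succ (succ (succ (succ (succ (succ (succ zero)))))))) (refl Nat (succ (succ (succ (succ (succ (succ (succ zero)))))))) (refl Nat (succ (succ (succ (succ (succ (succ (succ zero))))))))


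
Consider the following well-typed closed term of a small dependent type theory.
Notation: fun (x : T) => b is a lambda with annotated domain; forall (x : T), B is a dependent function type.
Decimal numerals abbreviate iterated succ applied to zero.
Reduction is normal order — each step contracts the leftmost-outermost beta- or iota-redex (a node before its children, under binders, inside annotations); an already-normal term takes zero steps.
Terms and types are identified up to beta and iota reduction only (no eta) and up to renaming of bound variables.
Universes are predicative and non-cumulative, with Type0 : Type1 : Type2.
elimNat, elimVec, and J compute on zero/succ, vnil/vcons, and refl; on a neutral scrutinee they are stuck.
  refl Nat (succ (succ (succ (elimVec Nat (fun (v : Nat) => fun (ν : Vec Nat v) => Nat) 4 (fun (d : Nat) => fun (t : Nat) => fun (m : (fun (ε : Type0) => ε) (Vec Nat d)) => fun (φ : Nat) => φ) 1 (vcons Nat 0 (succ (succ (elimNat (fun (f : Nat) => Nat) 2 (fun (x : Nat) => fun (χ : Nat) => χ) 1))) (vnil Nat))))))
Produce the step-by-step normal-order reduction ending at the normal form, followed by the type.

reduction (normal order):
  refl Nat (succ (succ (succ (elimVec Nat (fun (v : Nat) => fun (ν : Vec Nat v) => Nat) 4 (fun (d : Nat) => fun (t : Nat) => fun (m : (fun (ε : Type0) => ε) (Vec Nat d)) => fun (φ : Nat) => φ) 1 (vcons Nat 0 (succ (succ (elimNat (fun (f : Nat) => Nat) 2 (fun (x : Nat) => fun (χ : Nat) => χ) 1))) (vnil Nat))))))
  ~> refl Nat (succ (succ (succ ((fun (v : Nat) => fun (ν : Nat) => fun (d : (fun (t : Type0) => t) (Vec Nat v)) => fun (m : Nat) => m) 0 (succ (succ (elimNat (fun (ε : Nat) => Nat) 2 (fun (φ : Nat) => fun (f : Nat) => f) 1))) (vnil Nat) (elimVec Nat (fun (x : Nat) => fun (χ : Vec Nat x) => Nat) 4 (fun (r : Nat) => fun (s : Nat) => fun (ζ : (fun (p : Type0) => p) (Vec Nat r)) => fun (c : Nat) => c) 0 (vnil Nat))))))
  ~> refl Nat (succ (succ (succ ((fun (v : Nat) => fun (ν : (fun (d : Type0) => d) (Vec Nat 0)) => fun (t : Nat) => t) (succ (succ (elimNat (fun (m : Nat) => Nat) 2 (fun (ε : Nat) => fun (φ : Nat) => φ) 1))) (vnil Nat) (elimVec Nat (fun (f : Nat) => fun (x : Vec Nat f) => Nat) 4 (fun (χ : Nat) => fun (r : Nat) => fun (s : (fun (ζ : Type0) => ζ) (Vec Nat χ)) => fun (p : Nat) => p) 0 (vnil Nat))))))
  ~> refl Nat (succ (succ (succ ((fun (v : (fun (ν : Type0) => ν) (Vec Nat 0)) => fun (d : Nat) => d) (vnil Nat) (elimVec Nat (fun (t : Nat) => fun (m : Vec Nat t) => Nat) 4 (fun (ε : Nat) => fun (φ : Nat) => fun (f : (fun (x : Type0) => x) (Vec Nat ε)) => fun (χ : Nat) => χ) 0 (vnil Nat))))))
  ~> refl Nat (succ (succ (succ ((fun (v : Nat) => v) (elimVec Nat (fun (ν : Nat) => fun (d : Vec Nat ν) => Nat) 4 (fun (t : Nat) => fun (m : Nat) => fun (ε : (fun (φ : Type0) => φ) (Vec Nat t)) => fun (f : Nat) => f) 0 (vnil Nat))))))
  ~> refl Nat (succ (succ (succ (elimVec Nat (fun (v : Nat) => fun (ν : Vec Nat v) => Nat) 4 (fun (d : Nat) => fun (t : Nat) => fun (m : (fun (ε : Type0) => ε) (Vec Nat d)) => fun (φ : Nat) => φ) 0 (vnil Nat)))))
  ~> refl Nat 7
the term's type:
  Eq Nat 7 7


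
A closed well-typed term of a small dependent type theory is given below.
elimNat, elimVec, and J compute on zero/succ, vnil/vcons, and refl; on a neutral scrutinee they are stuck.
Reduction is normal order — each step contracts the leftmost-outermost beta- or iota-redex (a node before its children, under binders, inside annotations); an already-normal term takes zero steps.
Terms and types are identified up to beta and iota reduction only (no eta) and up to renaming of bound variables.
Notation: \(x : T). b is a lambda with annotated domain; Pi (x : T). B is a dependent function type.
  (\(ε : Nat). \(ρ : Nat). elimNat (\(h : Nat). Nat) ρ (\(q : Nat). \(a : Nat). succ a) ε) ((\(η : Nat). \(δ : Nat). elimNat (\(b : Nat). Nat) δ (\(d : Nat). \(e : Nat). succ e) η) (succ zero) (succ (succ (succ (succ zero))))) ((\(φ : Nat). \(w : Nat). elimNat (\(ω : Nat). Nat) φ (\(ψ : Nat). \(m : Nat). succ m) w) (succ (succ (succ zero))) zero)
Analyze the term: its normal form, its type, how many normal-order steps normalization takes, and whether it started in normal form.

normal form:
  succ (succ (succ (succ (succ (succ (succ (succ zero)))))))
the term's type:
  Nat
reduction steps (normal order): 27
term was already normal: no
first redex: a beta-redex


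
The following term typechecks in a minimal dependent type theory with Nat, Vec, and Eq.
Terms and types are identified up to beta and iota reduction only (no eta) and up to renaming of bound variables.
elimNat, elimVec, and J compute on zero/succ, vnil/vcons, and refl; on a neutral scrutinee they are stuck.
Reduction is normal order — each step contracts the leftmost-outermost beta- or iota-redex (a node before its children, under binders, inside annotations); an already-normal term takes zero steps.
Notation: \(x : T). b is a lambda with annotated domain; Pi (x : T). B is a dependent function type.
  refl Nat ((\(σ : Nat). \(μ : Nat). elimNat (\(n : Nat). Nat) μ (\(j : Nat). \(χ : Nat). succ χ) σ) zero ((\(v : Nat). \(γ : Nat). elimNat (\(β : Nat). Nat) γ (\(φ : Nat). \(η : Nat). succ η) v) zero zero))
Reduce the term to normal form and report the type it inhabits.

resulting normal form:
  refl Nat zero
the term's type:
  Eq Nat zero zero


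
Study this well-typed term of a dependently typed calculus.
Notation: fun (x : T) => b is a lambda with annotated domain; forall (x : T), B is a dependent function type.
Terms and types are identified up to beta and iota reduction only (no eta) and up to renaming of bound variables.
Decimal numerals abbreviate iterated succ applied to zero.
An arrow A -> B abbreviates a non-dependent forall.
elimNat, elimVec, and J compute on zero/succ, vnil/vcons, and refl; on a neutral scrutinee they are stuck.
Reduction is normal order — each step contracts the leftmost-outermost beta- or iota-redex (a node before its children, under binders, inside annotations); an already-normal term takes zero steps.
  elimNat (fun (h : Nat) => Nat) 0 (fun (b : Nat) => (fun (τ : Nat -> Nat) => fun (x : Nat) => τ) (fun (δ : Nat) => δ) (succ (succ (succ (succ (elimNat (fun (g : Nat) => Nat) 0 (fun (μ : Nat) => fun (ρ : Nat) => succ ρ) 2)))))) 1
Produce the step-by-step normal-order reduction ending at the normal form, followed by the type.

normal-order reduction:
  elimNat (fun (h : Nat) => Nat) 0 (fun (b : Nat) => (fun (τ : Nat -> Nat) => fun (x : Nat) => τ) (fun (δ : Nat) => δ) (succ (succ (succ (succ (elimNat (fun (g : Nat) => Nat) 0 (fun (μ : Nat) => fun (ρ : Nat) => succ ρ) 2)))))) 1
  ~> (fun (h : Nat) => (fun (b : Nat -> Nat) => fun (τ : Nat) => b) (fun (x : Nat) => x) (succ (succ (succ (succ (elimNat (fun (δ : Nat) => Nat) 0 (fun (g : Nat) => fun (μ : Nat) => succ μ) 2)))))) 0 (elimNat (fun (ρ : Nat) => Nat) 0 (fun (s : Nat) => (fun (j : Nat -> Nat) => fun (m : Nat) => j) (fun (φ : Nat) => φ) (succ (succ (succ (succ (elimNat (fun (u : Nat) => Nat) 0 (fun (w : Nat) => fun (ε : Nat) => succ ε) 2)))))) 0)
  ~> (fun (h : Nat -> Nat) => fun (b : Nat) => h) (fun (τ : Nat) => τ) (succ (succ (succ (succ (elimNat (fun (x : Nat) => Nat) 0 (fun (δ : Nat) => fun (g : Nat) => succ g) 2))))) (elimNat (fun (μ : Nat) => Nat) 0 (fun (ρ : Nat) => (fun (s : Nat -> Nat) => fun (j : Nat) => s) (fun (m : Nat) => m) (succ (succ (succ (succ (elimNat (fun (φ : Nat) => Nat) 0 (fun (u : Nat) => fun (w : Nat) => succ w) 2)))))) 0)
  ~> (fun (h : Nat) => fun (b : Nat) => b) (succ (succ (succ (succ (elimNat (fun (τ : Nat) => Nat) 0 (fun (x : Nat) => fun (δ : Nat) => succ δ) 2))))) (elimNat (fun (g : Nat) => Nat) 0 (fun (μ : Nat) => (fun (ρ : Nat -> Nat) => fun (s : Nat) => ρ) (fun (j : Nat) => j) (succ (succ (succ (succ (elimNat (fun (m : Nat) => Nat) 0 (fun (φ : Nat) => fun (u : Nat) => succ u) 2)))))) 0)
  ~> (fun (h : Nat) => h) (elimNat (fun (b : Nat) => Nat) 0 (fun (τ : Nat) => (fun (x : Nat -> Nat) => fun (δ : Nat) => x) (fun (g : Nat) => g) (succ (succ (succ (succ (elimNat (fun (μ : Nat) => Nat) 0 (fun (ρ : Nat) => fun (s : Nat) => succ s) 2)))))) 0)
  ~> elimNat (fun (h : Nat) => Nat) 0 (fun (b : Nat) => (fun (τ : Nat -> Nat) => fun (x : Nat) => τ) (fun (δ : Nat) => δ) (succ (succ (succ (succ (elimNat (fun (g : Nat) => Nat) 0 (fun (μ : Nat) => fun (ρ : Nat) => succ ρ) 2)))))) 0
  ~> 0
the term's type:
  Nat


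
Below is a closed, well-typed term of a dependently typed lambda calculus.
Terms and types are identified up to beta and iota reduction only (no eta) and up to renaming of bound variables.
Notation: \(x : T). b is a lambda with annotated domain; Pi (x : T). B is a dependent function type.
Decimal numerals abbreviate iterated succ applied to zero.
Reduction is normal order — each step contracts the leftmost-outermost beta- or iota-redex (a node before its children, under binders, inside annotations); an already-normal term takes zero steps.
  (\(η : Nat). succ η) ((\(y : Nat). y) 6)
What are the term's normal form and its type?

normal form:
  7
inferred type:
  Nat
observation: reduction starts at a beta-redex, and 2 normal-order steps reach the normal form.


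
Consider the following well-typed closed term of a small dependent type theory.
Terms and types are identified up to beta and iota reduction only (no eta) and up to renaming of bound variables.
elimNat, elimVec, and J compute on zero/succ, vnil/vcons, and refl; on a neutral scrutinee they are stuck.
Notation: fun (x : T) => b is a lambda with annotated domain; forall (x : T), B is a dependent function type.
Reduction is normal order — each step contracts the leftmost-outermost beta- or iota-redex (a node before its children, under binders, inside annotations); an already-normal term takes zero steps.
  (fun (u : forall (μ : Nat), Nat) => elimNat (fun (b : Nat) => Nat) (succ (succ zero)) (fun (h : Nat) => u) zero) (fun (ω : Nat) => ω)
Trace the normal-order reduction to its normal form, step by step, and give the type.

normal-order reduction sequence:
  (fun (u : forall (μ : Nat), Nat) => elimNat (fun (b : Nat) => Nat) (succ (succ zero)) (fun (h : Nat) => u) zero) (fun (ω : Nat) => ω)
  ~> elimNat (fun (u : Nat) => Nat) (succ (succ zero)) (fun (μ : Nat) => fun (b : Nat) => b) zero
  ~> succ (succ zero)
type:
  Nat


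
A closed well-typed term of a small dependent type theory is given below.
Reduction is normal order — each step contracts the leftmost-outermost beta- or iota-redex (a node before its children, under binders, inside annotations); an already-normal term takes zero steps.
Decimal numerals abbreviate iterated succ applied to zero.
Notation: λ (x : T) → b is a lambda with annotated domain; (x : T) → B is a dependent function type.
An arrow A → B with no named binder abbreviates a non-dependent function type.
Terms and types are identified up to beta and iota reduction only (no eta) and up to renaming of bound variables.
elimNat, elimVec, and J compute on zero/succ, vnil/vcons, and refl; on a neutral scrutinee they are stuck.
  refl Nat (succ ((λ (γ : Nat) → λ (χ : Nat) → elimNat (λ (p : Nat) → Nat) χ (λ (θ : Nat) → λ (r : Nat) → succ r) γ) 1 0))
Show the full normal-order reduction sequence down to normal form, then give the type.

normal-order reduction sequence:
  refl Nat (succ ((λ (γ : Nat) → λ (χ : Nat) → elimNat (λ (p : Nat) → Nat) χ (λ (θ : Nat) → λ (r : Nat) → succ r) γ) 1 0))
  ~> refl Nat (succ ((λ (γ : Nat) → elimNat (λ (χ : Nat) → Nat) γ (λ (p : Nat) → λ (θ : Nat) → succ θ) 1) 0))
  ~> refl Nat (succ (elimNat (λ (γ : Nat) → Nat) 0 (λ (χ : Nat) → λ (p : Nat) → succ p) 1))
  ~> refl Nat (succ ((λ (γ : Nat) → λ (χ : Nat) → succ χ) 0 (elimNat (λ (p : Nat) → Nat) 0 (λ (θ : Nat) → λ (r : Nat) → succ r) 0)))
  ~> refl Nat (succ ((λ (γ : Nat) → succ γ) (elimNat (λ (χ : Nat) → Nat) 0 (λ (p : Nat) → λ (θ : Nat) → succ θ) 0)))
  ~> refl Nat (succ (succ (elimNat (λ (γ : Nat) → Nat) 0 (λ (χ : Nat) → λ (p : Nat) → succ p) 0)))
  ~> refl Nat 2
inferred type:
  Eq Nat 2 2


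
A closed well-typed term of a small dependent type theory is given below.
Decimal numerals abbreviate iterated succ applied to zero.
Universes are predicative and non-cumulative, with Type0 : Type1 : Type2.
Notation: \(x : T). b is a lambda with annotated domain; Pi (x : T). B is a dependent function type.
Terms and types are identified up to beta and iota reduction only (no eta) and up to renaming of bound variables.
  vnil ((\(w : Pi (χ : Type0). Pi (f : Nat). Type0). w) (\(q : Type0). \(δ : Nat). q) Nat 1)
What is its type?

type:
  Vec Nat 0


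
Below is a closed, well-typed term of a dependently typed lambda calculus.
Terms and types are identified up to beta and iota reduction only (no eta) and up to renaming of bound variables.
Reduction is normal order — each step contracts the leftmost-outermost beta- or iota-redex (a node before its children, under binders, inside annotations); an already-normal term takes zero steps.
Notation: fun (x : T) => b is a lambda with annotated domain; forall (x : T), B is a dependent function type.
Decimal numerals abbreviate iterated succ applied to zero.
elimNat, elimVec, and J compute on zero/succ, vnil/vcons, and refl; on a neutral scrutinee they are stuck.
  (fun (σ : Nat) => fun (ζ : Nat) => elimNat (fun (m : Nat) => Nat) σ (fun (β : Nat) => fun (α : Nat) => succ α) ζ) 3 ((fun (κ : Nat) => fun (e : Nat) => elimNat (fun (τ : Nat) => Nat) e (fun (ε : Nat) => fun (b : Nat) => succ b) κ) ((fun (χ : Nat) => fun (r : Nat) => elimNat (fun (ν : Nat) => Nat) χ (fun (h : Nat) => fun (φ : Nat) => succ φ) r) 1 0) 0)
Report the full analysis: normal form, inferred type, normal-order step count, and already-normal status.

normal form:
  4
the term's type:
  Nat
steps to reach normal form (normal order): 15
started in normal form: no
first redex: a beta-redex


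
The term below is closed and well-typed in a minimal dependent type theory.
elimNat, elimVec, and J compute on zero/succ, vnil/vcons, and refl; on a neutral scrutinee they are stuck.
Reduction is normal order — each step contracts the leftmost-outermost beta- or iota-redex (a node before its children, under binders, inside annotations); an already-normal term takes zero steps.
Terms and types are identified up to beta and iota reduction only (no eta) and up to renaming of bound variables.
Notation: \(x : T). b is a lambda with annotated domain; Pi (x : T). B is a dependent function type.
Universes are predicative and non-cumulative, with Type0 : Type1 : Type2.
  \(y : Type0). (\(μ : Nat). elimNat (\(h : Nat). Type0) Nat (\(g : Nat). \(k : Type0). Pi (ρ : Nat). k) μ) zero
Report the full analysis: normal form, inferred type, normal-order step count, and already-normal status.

reduced normal form:
  \(y : Type0). Nat
type:
  Pi (y : Type0). Type0
normal-order step count: 2
already normal: no
first contracted redex: a beta-redex


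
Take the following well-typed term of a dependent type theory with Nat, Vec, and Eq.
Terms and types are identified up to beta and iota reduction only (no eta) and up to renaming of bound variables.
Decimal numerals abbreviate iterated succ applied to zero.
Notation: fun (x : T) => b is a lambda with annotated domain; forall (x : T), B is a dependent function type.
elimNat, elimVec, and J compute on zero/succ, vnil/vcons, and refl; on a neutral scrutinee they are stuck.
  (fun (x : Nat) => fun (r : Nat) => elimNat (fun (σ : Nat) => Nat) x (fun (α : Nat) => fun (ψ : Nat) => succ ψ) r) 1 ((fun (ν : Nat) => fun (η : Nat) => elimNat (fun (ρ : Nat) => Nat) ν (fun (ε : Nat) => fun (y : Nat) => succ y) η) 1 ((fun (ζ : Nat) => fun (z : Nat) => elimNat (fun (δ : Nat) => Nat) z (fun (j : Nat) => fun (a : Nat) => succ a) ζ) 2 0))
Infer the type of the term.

the term's type:
  Nat


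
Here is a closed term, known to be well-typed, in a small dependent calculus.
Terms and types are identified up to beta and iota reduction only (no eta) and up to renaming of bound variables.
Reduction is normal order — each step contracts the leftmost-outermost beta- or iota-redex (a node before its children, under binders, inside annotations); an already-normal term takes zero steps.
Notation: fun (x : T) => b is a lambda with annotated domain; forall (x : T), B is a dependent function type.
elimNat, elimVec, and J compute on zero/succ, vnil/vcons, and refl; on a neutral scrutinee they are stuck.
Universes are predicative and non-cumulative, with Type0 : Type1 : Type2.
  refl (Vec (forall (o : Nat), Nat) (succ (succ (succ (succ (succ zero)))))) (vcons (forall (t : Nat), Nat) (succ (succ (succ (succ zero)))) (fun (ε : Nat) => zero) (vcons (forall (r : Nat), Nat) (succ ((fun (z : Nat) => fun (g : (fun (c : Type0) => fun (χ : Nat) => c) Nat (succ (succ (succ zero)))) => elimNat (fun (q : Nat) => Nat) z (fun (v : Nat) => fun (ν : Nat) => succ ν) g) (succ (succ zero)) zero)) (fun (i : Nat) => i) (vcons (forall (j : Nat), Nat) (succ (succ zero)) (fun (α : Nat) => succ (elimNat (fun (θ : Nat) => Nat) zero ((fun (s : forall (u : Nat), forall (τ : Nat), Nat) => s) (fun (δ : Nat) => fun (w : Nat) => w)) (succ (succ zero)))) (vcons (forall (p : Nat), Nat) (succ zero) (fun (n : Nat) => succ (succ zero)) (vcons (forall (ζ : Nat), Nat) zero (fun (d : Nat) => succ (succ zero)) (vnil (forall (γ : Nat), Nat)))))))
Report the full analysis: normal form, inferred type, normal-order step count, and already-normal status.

normal form:
  refl (Vec (forall (o : Nat), Nat) (succ (succ (succ (succ (succ zero)))))) (vcons (forall (t : Nat), Nat) (succ (succ (succ (succ zero)))) (fun (ε : Nat) => zero) (vcons (forall (r : Nat), Nat) (succ (succ (succ zero))) (fun (z : Nat) => z) (vcons (forall (g : Nat), Nat) (succ (succ zero)) (fun (c : Nat) => succ zero) (vcons (forall (χ : Nat), Nat) (succ zero) (fun (q : Nat) => succ (succ zero)) (vcons (forall (v : Nat), Nat) zero (fun (ν : Nat) => succ (succ zero)) (vnil (forall (i : Nat), Nat)))))))
the term's type:
  Eq (Vec (forall (o : Nat), Nat) (succ (succ (succ (succ (succ zero)))))) (vcons (forall (t : Nat), Nat) (succ (succ (succ (succ zero)))) (fun (ε : Nat) => zero) (vcons (forall (r : Nat), Nat) (succ (succ (succ zero))) (fun (z : Nat) => z) (vcons (forall (g : Nat), Nat) (succ (succ zero)) (fun (c : Nat) => succ zero) (vcons (forall (χ : Nat), Nat) (succ zero) (fun (q : Nat) => succ (succ zero)) (vcons (forall (v : Nat), Nat) zero (fun (ν : Nat) => succ (succ zero)) (vnil (forall (i : Nat), Nat))))))) (vcons (forall (j : Nat), Nat) (succ (succ (succ (succ zero)))) (fun (α : Nat) => zero) (vcons (forall (θ : Nat), Nat) (succ (succ (succ zero))) (fun (s : Nat) => s) (vcons (forall (u : Nat), Nat) (succ (succ zero)) (fun (τ : Nat) => succ zero) (vcons (forall (δ : Nat), Nat) (succ zero) (fun (w : Nat) => succ (succ zero)) (vcons (forall (p : Nat), Nat) zero (fun (n : Nat) => succ (succ zero)) (vnil (forall (ζ : Nat), Nat)))))))
reduction steps (normal order): 12
started in normal form: no
first redex: a beta-redex


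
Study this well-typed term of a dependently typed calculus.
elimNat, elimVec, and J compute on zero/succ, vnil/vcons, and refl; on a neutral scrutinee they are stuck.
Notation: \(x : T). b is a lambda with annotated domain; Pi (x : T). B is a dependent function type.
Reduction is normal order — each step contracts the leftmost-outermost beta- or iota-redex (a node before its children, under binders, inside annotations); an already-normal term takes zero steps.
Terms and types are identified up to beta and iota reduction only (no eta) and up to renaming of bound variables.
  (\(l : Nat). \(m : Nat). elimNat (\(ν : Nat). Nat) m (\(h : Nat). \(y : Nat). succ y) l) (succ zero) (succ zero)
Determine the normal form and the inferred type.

resulting normal form:
  succ (succ zero)
inferred type:
  Nat


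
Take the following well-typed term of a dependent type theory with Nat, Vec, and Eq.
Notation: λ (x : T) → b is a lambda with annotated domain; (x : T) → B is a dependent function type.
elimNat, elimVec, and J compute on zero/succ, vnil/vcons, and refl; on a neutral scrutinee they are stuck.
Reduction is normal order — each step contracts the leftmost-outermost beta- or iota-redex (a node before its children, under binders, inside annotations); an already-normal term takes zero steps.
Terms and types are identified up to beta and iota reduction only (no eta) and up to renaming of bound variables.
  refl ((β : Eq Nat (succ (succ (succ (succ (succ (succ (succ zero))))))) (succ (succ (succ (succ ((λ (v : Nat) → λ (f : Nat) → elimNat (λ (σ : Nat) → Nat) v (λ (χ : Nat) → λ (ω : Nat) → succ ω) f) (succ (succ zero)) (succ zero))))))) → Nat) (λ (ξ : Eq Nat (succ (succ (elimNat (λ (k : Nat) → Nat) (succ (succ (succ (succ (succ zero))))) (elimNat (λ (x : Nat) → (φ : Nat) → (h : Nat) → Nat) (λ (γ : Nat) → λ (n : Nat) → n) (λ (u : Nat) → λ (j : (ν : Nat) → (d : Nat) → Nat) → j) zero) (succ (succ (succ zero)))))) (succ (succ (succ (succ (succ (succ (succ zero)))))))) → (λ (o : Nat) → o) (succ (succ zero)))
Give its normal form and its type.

reduced normal form:
  refl ((β : Eq Nat (succ (succ (succ (succ (succ (succ (succ zero))))))) (succ (succ (succ (succ (succ (succ (succ zero)))))))) → Nat) (λ (v : Eq Nat (succ (succ (succ (succ (succ (succ (succ zero))))))) (succ (succ (succ (succ (succ (succ (succ zero)))))))) → succ (succ zero))
inferred type:
  Eq ((β : Eq Nat (succ (succ (succ (succ (succ (succ (succ zero))))))) (succ (succ (succ (succ (succ (succ (succ zero)))))))) → Nat) (λ (v : Eq Nat (succ (succ (succ (succ (succ (succ (succ zero))))))) (succ (succ (succ (succ (succ (succ (succ zero)))))))) → succ (succ zero)) (λ (f : Eq Nat (succ (succ (succ (succ (succ (succ (succ zero))))))) (succ (succ (succ (succ (succ (succ (succ zero)))))))) → succ (succ zero))
observation: the first redex contracted is a beta-redex; the normal form is reached in 20 normal-order steps.


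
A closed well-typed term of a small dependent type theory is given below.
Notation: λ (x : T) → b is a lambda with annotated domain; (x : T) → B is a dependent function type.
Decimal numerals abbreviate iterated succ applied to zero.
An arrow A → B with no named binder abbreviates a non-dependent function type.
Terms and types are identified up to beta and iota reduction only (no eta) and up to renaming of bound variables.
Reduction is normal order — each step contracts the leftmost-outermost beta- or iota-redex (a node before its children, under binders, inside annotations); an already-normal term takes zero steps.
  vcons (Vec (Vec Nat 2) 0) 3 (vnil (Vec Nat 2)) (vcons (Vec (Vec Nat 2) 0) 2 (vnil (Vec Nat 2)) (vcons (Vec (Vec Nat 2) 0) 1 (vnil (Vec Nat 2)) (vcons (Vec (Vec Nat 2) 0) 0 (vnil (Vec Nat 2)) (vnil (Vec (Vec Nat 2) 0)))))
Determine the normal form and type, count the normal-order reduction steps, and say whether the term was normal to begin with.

reduced normal form:
  vcons (Vec (Vec Nat 2) 0) 3 (vnil (Vec Nat 2)) (vcons (Vec (Vec Nat 2) 0) 2 (vnil (Vec Nat 2)) (vcons (Vec (Vec Nat 2) 0) 1 (vnil (Vec Nat 2)) (vcons (Vec (Vec Nat 2) 0) 0 (vnil (Vec Nat 2)) (vnil (Vec (Vec Nat 2) 0)))))
the term's type:
  Vec (Vec (Vec Nat 2) 0) 4
normal-order step count: 0
started in normal form: yes


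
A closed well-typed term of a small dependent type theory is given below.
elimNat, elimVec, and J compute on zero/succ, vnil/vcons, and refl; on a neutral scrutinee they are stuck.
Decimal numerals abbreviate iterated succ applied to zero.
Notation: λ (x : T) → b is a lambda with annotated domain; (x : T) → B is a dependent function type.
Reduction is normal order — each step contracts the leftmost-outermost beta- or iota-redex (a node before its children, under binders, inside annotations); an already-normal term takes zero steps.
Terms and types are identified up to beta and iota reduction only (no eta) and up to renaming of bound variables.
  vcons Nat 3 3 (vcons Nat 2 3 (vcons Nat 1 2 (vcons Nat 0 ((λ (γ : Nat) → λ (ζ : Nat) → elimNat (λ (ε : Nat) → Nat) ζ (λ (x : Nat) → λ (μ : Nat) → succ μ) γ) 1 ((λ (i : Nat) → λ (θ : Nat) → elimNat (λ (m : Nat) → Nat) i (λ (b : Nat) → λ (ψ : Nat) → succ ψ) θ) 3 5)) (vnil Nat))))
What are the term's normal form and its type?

resulting normal form:
  vcons Nat 3 3 (vcons Nat 2 3 (vcons Nat 1 2 (vcons Nat 0 9 (vnil Nat))))
inferred type:
  Vec Nat 4
observation: 24 normal-order steps separate the term from its normal form.


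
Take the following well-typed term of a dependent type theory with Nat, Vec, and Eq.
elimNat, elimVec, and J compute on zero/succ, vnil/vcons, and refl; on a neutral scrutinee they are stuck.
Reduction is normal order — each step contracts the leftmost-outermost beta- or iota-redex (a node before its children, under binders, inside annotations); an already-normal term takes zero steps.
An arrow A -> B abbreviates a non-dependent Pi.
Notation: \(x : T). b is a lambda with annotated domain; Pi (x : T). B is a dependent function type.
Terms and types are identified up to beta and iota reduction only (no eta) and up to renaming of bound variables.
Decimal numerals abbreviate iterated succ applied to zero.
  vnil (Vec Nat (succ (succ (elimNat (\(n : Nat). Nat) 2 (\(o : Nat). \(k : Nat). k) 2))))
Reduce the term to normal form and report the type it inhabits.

resulting normal form:
  vnil (Vec Nat 4)
inferred type:
  Vec (Vec Nat 4) 0
observation: contracting an elimNat iota-redex first, the term normalizes in 7 steps.


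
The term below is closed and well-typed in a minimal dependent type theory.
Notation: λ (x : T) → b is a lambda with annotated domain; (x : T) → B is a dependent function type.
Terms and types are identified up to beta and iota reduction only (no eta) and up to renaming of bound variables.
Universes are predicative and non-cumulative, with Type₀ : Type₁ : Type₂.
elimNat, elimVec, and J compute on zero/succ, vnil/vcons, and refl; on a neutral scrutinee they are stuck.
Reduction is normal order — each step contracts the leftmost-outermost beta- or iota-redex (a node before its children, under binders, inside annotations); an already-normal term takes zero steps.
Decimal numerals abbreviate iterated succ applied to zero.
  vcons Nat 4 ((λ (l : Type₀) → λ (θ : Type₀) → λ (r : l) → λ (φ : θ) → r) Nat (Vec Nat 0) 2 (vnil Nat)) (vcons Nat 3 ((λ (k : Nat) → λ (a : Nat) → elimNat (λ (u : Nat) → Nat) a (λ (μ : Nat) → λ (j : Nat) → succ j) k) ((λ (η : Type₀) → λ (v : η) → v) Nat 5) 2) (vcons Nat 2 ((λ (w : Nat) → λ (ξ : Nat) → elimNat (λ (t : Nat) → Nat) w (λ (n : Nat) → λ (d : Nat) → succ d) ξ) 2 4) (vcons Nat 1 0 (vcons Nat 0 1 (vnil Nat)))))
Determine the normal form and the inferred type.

resulting normal form:
  vcons Nat 4 2 (vcons Nat 3 7 (vcons Nat 2 6 (vcons Nat 1 0 (vcons Nat 0 1 (vnil Nat)))))
the term's type:
  Vec Nat 5
observation: the term reaches its normal form after 39 normal-order steps.


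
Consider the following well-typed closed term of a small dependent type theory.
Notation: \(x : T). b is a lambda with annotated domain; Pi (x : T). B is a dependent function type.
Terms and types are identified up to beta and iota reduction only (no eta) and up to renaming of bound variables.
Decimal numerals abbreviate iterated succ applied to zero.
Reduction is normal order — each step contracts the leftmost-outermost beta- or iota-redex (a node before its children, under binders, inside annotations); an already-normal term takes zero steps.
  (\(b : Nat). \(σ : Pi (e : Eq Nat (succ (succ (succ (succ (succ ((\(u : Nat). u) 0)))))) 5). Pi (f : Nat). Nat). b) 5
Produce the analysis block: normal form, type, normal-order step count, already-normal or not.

reduced normal form:
  \(b : Pi (σ : Eq Nat 5 5). Pi (e : Nat). Nat). 5
the term's type:
  Pi (b : Pi (σ : Eq Nat 5 5). Pi (e : Nat). Nat). Nat
normal-order step count: 2
term was already normal: no
first redex: a beta-redex


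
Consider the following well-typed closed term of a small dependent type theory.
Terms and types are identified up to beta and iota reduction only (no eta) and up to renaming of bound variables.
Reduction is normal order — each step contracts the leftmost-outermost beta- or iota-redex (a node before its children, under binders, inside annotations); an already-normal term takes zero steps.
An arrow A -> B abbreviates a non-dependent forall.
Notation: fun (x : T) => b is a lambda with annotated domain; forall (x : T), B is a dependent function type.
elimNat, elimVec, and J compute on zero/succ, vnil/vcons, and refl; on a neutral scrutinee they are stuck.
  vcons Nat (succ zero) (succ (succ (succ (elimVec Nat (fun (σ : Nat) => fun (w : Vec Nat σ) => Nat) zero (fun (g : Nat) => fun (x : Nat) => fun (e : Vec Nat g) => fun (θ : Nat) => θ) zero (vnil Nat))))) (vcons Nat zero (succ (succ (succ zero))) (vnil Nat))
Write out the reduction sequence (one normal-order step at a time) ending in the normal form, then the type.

normal-order reduction sequence:
  vcons Nat (succ zero) (succ (succ (succ (elimVec Nat (fun (σ : Nat) => fun (w : Vec Nat σ) => Nat) zero (fun (g : Nat) => fun (x : Nat) => fun (e : Vec Nat g) => fun (θ : Nat) => θ) zero (vnil Nat))))) (vcons Nat zero (succ (succ (succ zero))) (vnil Nat))
  ~> vcons Nat (succ zero) (succ (succ (succ zero))) (vcons Nat zero (succ (succ (succ zero))) (vnil Nat))
type:
  Vec Nat (succ (succ zero))


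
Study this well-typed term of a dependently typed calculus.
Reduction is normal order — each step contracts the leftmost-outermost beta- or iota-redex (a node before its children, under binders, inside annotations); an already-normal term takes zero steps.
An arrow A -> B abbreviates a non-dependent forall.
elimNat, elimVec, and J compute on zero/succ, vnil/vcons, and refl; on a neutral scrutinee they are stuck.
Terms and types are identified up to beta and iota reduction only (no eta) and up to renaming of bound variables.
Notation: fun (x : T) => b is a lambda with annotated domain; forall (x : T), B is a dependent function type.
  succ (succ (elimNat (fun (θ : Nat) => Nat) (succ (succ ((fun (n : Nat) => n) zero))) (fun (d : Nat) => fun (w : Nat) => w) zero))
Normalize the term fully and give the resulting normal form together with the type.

reduced normal form:
  succ (succ (succ (succ zero)))
inferred type:
  Nat
observation: reduction starts at an elimNat iota-redex, and 2 normal-order steps reach the normal form.


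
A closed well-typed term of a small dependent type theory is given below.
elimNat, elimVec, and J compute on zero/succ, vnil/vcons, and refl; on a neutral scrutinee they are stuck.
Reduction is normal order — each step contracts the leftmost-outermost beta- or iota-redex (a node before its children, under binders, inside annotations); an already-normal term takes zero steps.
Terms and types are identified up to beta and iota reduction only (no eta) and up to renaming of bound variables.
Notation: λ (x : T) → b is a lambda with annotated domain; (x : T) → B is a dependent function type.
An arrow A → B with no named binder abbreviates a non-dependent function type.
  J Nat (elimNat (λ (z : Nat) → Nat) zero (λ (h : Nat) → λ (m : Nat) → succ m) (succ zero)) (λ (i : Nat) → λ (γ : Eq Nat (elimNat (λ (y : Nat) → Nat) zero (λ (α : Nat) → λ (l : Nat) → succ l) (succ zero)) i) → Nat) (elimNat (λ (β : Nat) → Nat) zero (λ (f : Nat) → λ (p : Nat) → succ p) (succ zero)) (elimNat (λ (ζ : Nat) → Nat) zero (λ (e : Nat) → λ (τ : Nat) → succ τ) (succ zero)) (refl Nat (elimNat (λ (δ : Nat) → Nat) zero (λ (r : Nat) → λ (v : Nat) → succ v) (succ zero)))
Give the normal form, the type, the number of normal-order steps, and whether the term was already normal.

normal form:
  succ zero
the term's type:
  Nat
reduction steps (normal order): 5
started in normal form: no
first redex: a J iota-redex


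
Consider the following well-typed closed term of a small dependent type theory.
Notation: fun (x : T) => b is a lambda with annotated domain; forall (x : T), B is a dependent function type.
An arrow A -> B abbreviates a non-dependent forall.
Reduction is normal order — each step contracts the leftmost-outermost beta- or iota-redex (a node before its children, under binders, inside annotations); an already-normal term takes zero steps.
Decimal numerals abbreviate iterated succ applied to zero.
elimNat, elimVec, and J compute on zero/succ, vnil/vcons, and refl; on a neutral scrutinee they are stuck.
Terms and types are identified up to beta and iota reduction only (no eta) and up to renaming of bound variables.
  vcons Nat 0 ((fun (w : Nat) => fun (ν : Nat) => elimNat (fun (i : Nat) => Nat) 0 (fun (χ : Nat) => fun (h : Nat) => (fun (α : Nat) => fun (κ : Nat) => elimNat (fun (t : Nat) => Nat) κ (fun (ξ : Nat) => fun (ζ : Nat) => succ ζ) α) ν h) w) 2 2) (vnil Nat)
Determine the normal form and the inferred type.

reduced normal form:
  vcons Nat 0 4 (vnil Nat)
type:
  Vec Nat 1
observation: 27 normal-order steps normalize the term, beginning with a beta-redex.


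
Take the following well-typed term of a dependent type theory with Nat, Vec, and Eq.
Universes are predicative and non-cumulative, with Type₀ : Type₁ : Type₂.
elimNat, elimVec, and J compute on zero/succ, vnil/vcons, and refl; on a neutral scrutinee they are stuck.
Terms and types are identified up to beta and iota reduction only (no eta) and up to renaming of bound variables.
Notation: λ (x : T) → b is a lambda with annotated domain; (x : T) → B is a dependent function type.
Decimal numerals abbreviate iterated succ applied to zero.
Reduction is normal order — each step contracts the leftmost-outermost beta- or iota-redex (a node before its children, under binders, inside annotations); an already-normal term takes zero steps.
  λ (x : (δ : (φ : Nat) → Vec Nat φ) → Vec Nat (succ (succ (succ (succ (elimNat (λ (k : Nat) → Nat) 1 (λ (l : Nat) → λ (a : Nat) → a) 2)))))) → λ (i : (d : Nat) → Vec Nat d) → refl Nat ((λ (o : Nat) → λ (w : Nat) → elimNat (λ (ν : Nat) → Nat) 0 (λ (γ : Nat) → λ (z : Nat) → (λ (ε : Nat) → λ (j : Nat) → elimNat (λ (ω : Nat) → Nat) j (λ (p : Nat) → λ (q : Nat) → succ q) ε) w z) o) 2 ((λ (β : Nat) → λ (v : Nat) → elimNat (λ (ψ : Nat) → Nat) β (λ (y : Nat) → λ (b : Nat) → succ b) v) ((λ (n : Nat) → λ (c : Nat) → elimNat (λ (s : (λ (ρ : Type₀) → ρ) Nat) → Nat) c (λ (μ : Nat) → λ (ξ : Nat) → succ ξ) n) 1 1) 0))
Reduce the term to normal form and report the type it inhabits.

normal form:
  λ (x : (δ : (φ : Nat) → Vec Nat φ) → Vec Nat 5) → λ (k : (l : Nat) → Vec Nat l) → refl Nat 4
the term's type:
  (x : (δ : (φ : Nat) → Vec Nat φ) → Vec Nat 5) → (k : (l : Nat) → Vec Nat l) → Eq Nat 4 4
observation: the first redex contracted is an elimNat iota-redex; the normal form is reached in 52 normal-order steps.


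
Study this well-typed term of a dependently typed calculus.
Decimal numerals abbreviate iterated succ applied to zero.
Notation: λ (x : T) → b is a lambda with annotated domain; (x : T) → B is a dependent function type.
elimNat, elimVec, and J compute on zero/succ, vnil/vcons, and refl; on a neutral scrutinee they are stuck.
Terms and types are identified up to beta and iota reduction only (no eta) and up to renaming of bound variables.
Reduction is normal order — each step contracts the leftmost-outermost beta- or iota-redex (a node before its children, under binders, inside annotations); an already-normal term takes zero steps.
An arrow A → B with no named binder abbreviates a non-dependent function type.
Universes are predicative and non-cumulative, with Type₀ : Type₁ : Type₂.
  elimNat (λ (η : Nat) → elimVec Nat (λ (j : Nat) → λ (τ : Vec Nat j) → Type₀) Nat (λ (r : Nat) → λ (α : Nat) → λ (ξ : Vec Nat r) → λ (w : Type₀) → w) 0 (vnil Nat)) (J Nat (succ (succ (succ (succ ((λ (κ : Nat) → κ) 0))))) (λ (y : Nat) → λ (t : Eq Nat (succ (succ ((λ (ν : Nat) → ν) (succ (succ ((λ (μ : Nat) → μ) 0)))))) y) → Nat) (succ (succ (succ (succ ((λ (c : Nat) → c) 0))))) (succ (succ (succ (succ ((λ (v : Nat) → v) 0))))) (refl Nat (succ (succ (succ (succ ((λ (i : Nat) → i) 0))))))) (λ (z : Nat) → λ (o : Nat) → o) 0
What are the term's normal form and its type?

reduced normal form:
  4
inferred type:
  Nat
observation: the first redex contracted is an elimNat iota-redex; the normal form is reached in 3 normal-order steps.


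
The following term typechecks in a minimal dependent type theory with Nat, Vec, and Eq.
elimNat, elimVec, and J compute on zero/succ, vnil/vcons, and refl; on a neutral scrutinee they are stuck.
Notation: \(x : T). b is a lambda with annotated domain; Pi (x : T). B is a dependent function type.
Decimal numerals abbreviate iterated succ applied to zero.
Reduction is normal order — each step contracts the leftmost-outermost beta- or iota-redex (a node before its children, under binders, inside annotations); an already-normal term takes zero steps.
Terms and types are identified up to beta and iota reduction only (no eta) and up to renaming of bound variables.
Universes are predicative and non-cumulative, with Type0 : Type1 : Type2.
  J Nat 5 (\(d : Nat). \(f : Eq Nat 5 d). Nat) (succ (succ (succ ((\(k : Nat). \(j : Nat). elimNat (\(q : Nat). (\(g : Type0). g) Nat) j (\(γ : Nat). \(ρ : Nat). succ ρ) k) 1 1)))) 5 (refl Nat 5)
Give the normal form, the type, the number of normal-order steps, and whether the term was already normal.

resulting normal form:
  5
the term's type:
  Nat
steps to reach normal form (normal order): 7
already normal: no
first redex: a J iota-redex
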